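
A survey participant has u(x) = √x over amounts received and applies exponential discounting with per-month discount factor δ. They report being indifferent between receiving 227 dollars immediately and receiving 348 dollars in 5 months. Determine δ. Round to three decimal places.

δ ≈ 0.958

The payoff in 5 months is discounted by δ^5, so u(227) = δ^5·u(348) and δ^5 = u(227)/u(348).
Since u(x) = √x, δ^5 = √(227/348) = 0.80765.
So δ = 0.80765^(1/5) ≈ 0.958.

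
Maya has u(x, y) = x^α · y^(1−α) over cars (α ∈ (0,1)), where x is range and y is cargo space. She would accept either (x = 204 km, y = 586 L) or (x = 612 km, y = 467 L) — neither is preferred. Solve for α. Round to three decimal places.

α ≈ 0.171

The Cobb–Douglas utilities coincide, so 204^α·586^(1−α) = 612^α·467^(1−α).
(204/612)^α = (467/586)^(1−α); take logs: α·ln(204/612) = (1−α)·ln(467/586), i.e. α·-1.098612 = (1−α)·-0.226991.
Thus α·(-1.325603) = -0.226991, so α = -0.226991/-1.325603 ≈ 0.171.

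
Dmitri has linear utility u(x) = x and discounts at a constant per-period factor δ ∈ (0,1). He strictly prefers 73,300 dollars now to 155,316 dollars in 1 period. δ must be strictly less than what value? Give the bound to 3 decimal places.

δ < 0.472

Under u(x) = x this choice says 73300 > δ·155316.
So δ < 73300/155316 = 0.47194.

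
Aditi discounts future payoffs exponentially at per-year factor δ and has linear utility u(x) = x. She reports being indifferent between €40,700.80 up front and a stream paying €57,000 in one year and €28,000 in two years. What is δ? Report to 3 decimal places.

The stream is worth 57000δ + 28000δ² today, so 57000δ + 28000δ² = 40700.80.
So 28000δ² + 57000δ − 40700.80 = 0.
The positive root is δ = [−57000 + √(57000² + 4·28000·40700.80)] / (2·28000) = (−57000 + 88360.000)/56000 ≈ 0.560.

δ ≈ 0.560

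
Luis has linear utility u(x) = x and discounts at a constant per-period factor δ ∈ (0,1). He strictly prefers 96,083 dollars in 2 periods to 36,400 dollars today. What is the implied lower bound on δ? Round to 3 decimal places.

Under u(x) = x this choice says 36400 < δ^2·96083.
Hence δ^2 > 36400/96083 = 0.37884, and x ↦ x^(1/2) is increasing on (0,∞).
δ > 0.37884^(1/2) = 0.615.

δ > 0.615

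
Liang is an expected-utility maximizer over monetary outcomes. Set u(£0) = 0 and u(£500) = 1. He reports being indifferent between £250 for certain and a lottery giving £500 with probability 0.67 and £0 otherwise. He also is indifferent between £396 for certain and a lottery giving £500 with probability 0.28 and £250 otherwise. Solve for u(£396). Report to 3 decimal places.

0.762

First, u(£250) = 0.67·u(£500) + 0.33·u(£0) = 0.67.
Then u(£396) = 0.28·u(£500) + 0.72·u(£250) = 0.28·1.00 + 0.72·0.67 = 0.7624.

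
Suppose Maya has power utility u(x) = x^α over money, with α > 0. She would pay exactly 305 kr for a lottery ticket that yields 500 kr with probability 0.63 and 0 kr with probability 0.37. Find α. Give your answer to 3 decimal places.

α ≈ 0.935

Since u(0) = 0, the lottery's EU is 0.63·500^α.
Equating: 305^α = 0.63·500^α, i.e. 0.6100^α = 0.63.
Take logs: α = ln 0.63 / ln(305/500) ≈ 0.93473.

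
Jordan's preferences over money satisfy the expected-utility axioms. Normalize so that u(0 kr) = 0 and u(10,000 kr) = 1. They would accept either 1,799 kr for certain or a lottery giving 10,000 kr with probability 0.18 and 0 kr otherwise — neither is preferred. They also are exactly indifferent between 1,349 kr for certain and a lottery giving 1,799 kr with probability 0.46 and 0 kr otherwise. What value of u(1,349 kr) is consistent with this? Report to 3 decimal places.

0.083

The first gamble pins u(1,799 kr): it must equal 0.18·1 + 0.82·0 = 0.18.
Then u(1,349 kr) = 0.46·u(1,799 kr) + 0.54·u(0 kr) = 0.46·0.18 + 0.54·0.00 = 0.0828.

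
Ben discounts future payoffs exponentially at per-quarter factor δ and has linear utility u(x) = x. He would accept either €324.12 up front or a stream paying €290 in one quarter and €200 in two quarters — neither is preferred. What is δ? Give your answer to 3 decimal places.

δ ≈ 0.740

The stream is worth 290δ + 200δ² today, so 290δ + 200δ² = 324.12.
That is, 200δ² + 290δ − 324.12 = 0, a quadratic in δ.
δ = (−290 + √(290² + 4·200·324.12)) / (2·200) = (−290 + √343396.00) / 400 ≈ 0.740.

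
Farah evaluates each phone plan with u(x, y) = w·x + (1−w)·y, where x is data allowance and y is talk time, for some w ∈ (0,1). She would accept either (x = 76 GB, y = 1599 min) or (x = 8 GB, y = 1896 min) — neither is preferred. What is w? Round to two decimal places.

w = 0.81

Equating utilities: w·76 + (1−w)·1599 = w·8 + (1−w)·1896.
Collecting terms: w·68 = (1−w)·297.
The marginal rate of substitution is 297/68, so w = 297/(68+297) = 0.81.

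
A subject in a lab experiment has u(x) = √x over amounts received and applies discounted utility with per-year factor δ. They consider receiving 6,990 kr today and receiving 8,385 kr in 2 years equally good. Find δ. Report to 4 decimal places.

δ ≈ 0.9555

The payoff in 2 years is discounted by δ^2, so u(6990) = δ^2·u(8385) and δ^2 = u(6990)/u(8385).
Since u(x) = √x, δ^2 = √(6990/8385) = 0.91303.
Hence δ = (0.91303)^(1/2) = 0.955528.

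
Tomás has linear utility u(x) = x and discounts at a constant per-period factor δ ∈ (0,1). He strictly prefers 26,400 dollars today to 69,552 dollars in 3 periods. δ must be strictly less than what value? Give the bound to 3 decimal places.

The preference means 26400 > δ^3·69552.
Hence δ^3 < 26400/69552 = 0.37957, and x ↦ x^(1/3) is increasing on (0,∞).
δ < (26400/69552)^(1/3) ≈ 0.724.

δ < 0.724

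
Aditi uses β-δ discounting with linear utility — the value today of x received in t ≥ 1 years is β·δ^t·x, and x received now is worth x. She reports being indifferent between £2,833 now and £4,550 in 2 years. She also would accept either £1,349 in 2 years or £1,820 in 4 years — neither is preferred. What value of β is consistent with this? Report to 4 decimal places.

The second indifference involves only future payoffs, so β cancels: β·δ^2·1349 = β·δ^4·1820, giving δ^2 = 1349/1820 = 0.74121, so δ = 0.86093.
Now use the now-vs-future pair: 2833 = β·δ^2·4550 gives β = 2833/(0.74121·4550) ≈ 0.8400.

β ≈ 0.8400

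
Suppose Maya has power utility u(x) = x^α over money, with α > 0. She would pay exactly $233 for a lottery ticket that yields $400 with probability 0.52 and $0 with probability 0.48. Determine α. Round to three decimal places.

α ≈ 1.210

Since u(0) = 0, the lottery's EU is 0.52·400^α.
Setting u(233) equal to that: 233^α = 0.52·400^α ⇒ (233/400)^α = 0.52.
α = ln(0.52) / ln(233/400) = -0.653926/-0.540426 ≈ 1.210.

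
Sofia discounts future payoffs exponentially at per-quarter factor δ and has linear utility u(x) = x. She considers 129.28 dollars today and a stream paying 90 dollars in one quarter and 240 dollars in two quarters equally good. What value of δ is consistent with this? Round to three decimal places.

The stream is worth 90δ + 240δ² today, so 90δ + 240δ² = 129.28.
Rearranged: 240δ² + 90δ − 129.28 = 0.
δ = (−90 + √(90² + 4·240·129.28)) / (2·240) = (−90 + √132208.80) / 480 ≈ 0.570.

δ ≈ 0.570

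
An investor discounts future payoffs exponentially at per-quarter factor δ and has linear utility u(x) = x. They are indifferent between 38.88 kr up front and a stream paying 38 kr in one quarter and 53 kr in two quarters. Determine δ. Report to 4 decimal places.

δ ≈ 0.5700

Present value of the stream is 38·δ + 53·δ². Indifference gives 38δ + 53δ² = 38.88.
That is, 53δ² + 38δ − 38.88 = 0, a quadratic in δ.
δ = (−38 + √(38² + 4·53·38.88)) / (2·53) = (−38 + √9686.56) / 106 ≈ 0.5700.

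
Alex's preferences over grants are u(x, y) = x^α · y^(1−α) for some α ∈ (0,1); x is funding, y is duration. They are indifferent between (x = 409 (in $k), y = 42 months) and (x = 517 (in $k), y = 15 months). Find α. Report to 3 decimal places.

α ≈ 0.815

The Cobb–Douglas utilities coincide, so 409^α·42^(1−α) = 517^α·15^(1−α).
(409/517)^α = (15/42)^(1−α); take logs: α·ln(409/517) = (1−α)·ln(15/42), i.e. α·-0.234328 = (1−α)·-1.029619.
With A = -0.234328 and B = -1.029619: α·A = (1−α)·B, so α = B/(A+B) = -1.029619/-1.263947 ≈ 0.815.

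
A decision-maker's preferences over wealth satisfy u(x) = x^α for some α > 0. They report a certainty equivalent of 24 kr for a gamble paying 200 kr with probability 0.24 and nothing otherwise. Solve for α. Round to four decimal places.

EU(lottery) = 0.24·200^α + 0.76·0 = 0.24·200^α.
Indifference: 24^α = 0.24·200^α, so (24/200)^α = 0.24.
Taking logs: α·ln(24/200) = ln(0.24), so α = -1.4271164 / -2.1202635 ≈ 0.6731.

α ≈ 0.6731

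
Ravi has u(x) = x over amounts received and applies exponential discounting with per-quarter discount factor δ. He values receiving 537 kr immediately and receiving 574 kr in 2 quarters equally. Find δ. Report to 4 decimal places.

δ ≈ 0.9672

Equating discounted utilities: u(537) = δ^2·u(574) ⇒ δ^2 = u(537)/u(574).
With u(x) = x: δ^2 = 537/574 = 0.93554.
So δ = 0.93554^(1/2) ≈ 0.9672.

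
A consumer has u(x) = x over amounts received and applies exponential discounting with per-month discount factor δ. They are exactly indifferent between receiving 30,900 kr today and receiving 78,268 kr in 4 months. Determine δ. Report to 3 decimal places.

Indifference means u(30900) = δ^4 · u(78268), so δ^4 = u(30900)/u(78268).
With u(x) = x: δ^4 = 30900/78268 = 0.39480.
Taking the 4th root: δ = 0.39480^(1/4) ≈ 0.793.

δ ≈ 0.793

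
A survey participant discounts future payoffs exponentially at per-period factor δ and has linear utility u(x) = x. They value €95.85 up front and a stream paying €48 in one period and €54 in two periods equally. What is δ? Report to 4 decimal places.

δ ≈ 0.9600

Present value of the stream is 48·δ + 54·δ². Indifference gives 48δ + 54δ² = 95.85.
So 54δ² + 48δ − 95.85 = 0.
The positive root is δ = [−48 + √(48² + 4·54·95.85)] / (2·54) = (−48 + 151.683)/108 ≈ 0.9600.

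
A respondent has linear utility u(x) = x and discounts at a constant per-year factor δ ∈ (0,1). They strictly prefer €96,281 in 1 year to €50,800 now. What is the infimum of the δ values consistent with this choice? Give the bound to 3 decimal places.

Comparing present values: 50800 < δ·96281.
Dividing through by 96281 gives δ > 0.52762.

δ > 0.528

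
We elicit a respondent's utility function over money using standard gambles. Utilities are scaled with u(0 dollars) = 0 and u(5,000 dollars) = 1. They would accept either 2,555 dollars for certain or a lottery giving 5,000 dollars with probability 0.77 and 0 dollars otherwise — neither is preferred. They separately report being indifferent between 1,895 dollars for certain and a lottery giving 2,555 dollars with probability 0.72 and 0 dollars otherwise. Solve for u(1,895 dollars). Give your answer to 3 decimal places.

0.554

From the first indifference, u(2,555 dollars) = 0.77·u(5,000 dollars) + 0.23·u(0 dollars) = 0.77·1 + 0.23·0 = 0.77.
The second indifference gives u(1,895 dollars) = 0.72·u(2,555 dollars) + 0.28·u(0 dollars) = 0.72·0.77 + 0.28·0.00 = 0.5544.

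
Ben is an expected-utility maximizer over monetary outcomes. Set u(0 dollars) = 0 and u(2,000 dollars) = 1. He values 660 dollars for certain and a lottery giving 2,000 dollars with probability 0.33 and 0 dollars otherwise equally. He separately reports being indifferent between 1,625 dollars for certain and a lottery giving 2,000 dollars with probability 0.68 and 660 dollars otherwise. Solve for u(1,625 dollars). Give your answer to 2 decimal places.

0.79

First, u(660 dollars) = 0.33·u(2,000 dollars) + 0.67·u(0 dollars) = 0.33.
Chaining: u(1,625 dollars) = 0.68·1.00 + 0.32·0.33 = 0.7856.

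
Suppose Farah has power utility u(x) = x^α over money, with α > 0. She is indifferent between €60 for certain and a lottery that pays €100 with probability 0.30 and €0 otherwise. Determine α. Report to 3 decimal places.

The lottery's expected utility is 0.30·u(100) + 0.70·u(0) = 0.30·100^α (since u(0) = 0 for α > 0).
Equating: 60^α = 0.30·100^α, i.e. 0.6000^α = 0.30.
Taking logs: α·ln(60/100) = ln(0.30), so α = -1.203973 / -0.510826 ≈ 2.357.

α ≈ 2.357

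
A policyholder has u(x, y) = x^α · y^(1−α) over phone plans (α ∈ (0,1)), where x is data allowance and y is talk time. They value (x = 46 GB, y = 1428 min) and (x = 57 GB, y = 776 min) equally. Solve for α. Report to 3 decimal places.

Set the two utilities equal: 46^α·1428^(1−α) = 57^α·776^(1−α).
Taking logs: α·ln 46 + (1−α)·ln 1428 = α·ln 57 + (1−α)·ln 776, i.e. α·-0.214410 = (1−α)·-0.609878.
So α/(1−α) = (-0.609878)/(-0.214410) = 2.844448, and α = 2.844448/3.844448 ≈ 0.740.

α ≈ 0.740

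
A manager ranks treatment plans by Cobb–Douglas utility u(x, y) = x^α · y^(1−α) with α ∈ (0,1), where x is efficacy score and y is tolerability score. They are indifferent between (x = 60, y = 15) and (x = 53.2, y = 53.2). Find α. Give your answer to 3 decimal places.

The Cobb–Douglas utilities coincide, so 60^α·15^(1−α) = 53.2^α·53.2^(1−α).
(60/53.2)^α = (53.2/15)^(1−α); take logs: α·ln(60/53.2) = (1−α)·ln(53.2/15), i.e. α·0.120286 = (1−α)·1.266008.
Thus α·(1.386294) = 1.266008, so α = 1.266008/1.386294 ≈ 0.913.

α ≈ 0.913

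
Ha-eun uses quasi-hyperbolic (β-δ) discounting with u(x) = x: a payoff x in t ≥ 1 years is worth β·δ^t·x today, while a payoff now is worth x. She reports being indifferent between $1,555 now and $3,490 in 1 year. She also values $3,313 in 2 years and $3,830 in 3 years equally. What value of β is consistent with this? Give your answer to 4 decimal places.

Both payoffs in the second observation are in the future, so β drops out: δ^2·3313 = δ^3·3830 ⇒ δ = 3313/3830 = 0.86501.
Substituting δ into 1555 = β·δ·3490: β = 1555/(3018.896) ≈ 0.5151.

β ≈ 0.5151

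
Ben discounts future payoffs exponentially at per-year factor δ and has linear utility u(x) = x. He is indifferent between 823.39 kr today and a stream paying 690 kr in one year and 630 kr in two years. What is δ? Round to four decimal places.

Equating present values: 823.39 = 690δ + 630δ².
Rearranged: 630δ² + 690δ − 823.39 = 0.
The positive root is δ = [−690 + √(690² + 4·630·823.39)] / (2·630) = (−690 + 1597.198)/1260 ≈ 0.7200.

δ ≈ 0.7200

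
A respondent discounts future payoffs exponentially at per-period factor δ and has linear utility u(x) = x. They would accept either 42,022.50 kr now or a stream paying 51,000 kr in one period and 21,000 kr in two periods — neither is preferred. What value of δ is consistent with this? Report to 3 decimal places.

The stream is worth 51000δ + 21000δ² today, so 51000δ + 21000δ² = 42022.50.
That is, 21000δ² + 51000δ − 42022.50 = 0, a quadratic in δ.
δ = (−51000 + √(51000² + 4·21000·42022.50)) / (2·21000) = (−51000 + √6130890000.00) / 42000 ≈ 0.650.

δ ≈ 0.650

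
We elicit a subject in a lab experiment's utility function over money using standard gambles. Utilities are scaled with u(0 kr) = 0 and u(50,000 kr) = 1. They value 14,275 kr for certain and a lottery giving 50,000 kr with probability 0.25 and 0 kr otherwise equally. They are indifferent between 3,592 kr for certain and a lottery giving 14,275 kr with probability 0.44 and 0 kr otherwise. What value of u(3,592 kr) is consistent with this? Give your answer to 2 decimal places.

First, u(14,275 kr) = 0.25·u(50,000 kr) + 0.75·u(0 kr) = 0.25.
The second indifference gives u(3,592 kr) = 0.44·u(14,275 kr) + 0.56·u(0 kr) = 0.44·0.25 + 0.56·0.00 = 0.1100.

0.11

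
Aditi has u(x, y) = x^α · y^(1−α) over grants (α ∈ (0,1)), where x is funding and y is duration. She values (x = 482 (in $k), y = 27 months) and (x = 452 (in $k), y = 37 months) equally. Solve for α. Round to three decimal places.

Indifference: 482^α · 27^(1−α) = 452^α · 37^(1−α).
(482/452)^α = (37/27)^(1−α); take logs: α·ln(482/452) = (1−α)·ln(37/27), i.e. α·0.064262 = (1−α)·0.315081.
So α/(1−α) = (0.315081)/(0.064262) = 4.903069, and α = 4.903069/5.903069 ≈ 0.831.

α ≈ 0.831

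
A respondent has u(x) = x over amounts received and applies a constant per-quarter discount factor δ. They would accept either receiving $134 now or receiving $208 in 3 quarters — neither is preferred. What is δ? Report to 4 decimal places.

The payoff in 3 quarters is discounted by δ^3, so u(134) = δ^3·u(208) and δ^3 = u(134)/u(208).
With u(x) = x: δ^3 = 134/208 = 0.64423.
So δ = 0.64423^(1/3) ≈ 0.8637.

δ ≈ 0.8637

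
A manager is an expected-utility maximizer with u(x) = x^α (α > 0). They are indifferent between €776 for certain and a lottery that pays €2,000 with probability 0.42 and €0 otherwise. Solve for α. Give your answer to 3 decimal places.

EU(lottery) = 0.42·2000^α + 0.58·0 = 0.42·2000^α.
Setting u(776) equal to that: 776^α = 0.42·2000^α ⇒ (776/2000)^α = 0.42.
Take logs: α = ln 0.42 / ln(776/2000) ≈ 0.91629.

α ≈ 0.916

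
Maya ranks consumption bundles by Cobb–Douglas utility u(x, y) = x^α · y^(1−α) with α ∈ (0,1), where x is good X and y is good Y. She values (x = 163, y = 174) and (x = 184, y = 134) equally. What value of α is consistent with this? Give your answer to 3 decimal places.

α ≈ 0.683

Set the two utilities equal: 163^α·174^(1−α) = 184^α·134^(1−α).
Rearrange to (163/184)^α = (134/174)^(1−α) and take logs: α·-0.121186 = (1−α)·-0.261215.
So α/(1−α) = (-0.261215)/(-0.121186) = 2.155488, and α = 2.155488/3.155488 ≈ 0.683.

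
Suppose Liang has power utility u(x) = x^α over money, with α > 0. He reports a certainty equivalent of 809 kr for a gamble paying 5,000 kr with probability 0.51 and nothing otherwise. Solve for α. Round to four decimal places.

α ≈ 0.3697

The lottery's expected utility is 0.51·u(5000) + 0.49·u(0) = 0.51·5000^α (since u(0) = 0 for α > 0).
Indifference: 809^α = 0.51·5000^α, so (809/5000)^α = 0.51.
Take logs: α = ln 0.51 / ln(809/5000) ≈ 0.369686.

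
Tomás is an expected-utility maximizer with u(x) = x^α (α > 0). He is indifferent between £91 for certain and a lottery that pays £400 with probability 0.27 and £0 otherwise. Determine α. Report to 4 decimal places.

The lottery's expected utility is 0.27·u(400) + 0.73·u(0) = 0.27·400^α (since u(0) = 0 for α > 0).
Indifference: 91^α = 0.27·400^α, so (91/400)^α = 0.27.
Taking logs: α·ln(91/400) = ln(0.27), so α = -1.3093333 / -1.4806050 ≈ 0.8843.

α ≈ 0.8843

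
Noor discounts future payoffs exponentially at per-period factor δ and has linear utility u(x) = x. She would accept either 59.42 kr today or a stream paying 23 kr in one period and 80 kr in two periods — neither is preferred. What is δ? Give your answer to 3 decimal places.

Equating present values: 59.42 = 23δ + 80δ².
That is, 80δ² + 23δ − 59.42 = 0, a quadratic in δ.
δ = (−23 + √(23² + 4·80·59.42)) / (2·80) = (−23 + √19543.40) / 160 ≈ 0.730.

δ ≈ 0.730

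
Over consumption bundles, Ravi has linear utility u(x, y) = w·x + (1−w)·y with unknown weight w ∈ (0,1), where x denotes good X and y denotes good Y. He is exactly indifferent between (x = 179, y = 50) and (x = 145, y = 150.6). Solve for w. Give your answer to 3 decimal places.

w = 0.747

Indifference: w·179 + (1−w)·50 = w·145 + (1−w)·150.6.
w·(179−145) = (1−w)·(150.6−50), i.e. w·34 = (1−w)·100.6.
So w/(1−w) = 100.6/34 = 2.9588, giving w = 100.6/(34+100.6) = 0.747.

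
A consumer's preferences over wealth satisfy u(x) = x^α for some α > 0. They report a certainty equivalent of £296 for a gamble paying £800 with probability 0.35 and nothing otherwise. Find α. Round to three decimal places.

α ≈ 1.056

EU(lottery) = 0.35·800^α + 0.65·0 = 0.35·800^α.
Setting u(296) equal to that: 296^α = 0.35·800^α ⇒ (296/800)^α = 0.35.
Take logs: α = ln 0.35 / ln(296/800) ≈ 1.05589.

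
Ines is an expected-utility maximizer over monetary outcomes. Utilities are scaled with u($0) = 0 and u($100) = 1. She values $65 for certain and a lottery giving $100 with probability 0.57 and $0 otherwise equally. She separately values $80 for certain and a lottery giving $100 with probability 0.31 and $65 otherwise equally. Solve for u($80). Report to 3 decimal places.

From the first indifference, u($65) = 0.57·u($100) + 0.43·u($0) = 0.57·1 + 0.43·0 = 0.57.
The second indifference gives u($80) = 0.31·u($100) + 0.69·u($65) = 0.31·1.00 + 0.69·0.57 = 0.7033.

0.703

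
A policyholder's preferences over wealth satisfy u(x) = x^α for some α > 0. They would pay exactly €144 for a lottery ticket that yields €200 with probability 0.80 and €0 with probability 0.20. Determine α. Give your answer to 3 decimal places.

Since u(0) = 0, the lottery's EU is 0.80·200^α.
Setting u(144) equal to that: 144^α = 0.80·200^α ⇒ (144/200)^α = 0.80.
Take logs: α = ln 0.80 / ln(144/200) ≈ 0.67927.

α ≈ 0.679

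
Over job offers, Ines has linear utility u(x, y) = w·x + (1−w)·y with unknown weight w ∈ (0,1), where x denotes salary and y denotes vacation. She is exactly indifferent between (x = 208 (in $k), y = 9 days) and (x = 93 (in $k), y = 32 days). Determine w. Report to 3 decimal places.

Equating utilities: w·208 + (1−w)·9 = w·93 + (1−w)·32.
w·(208−93) = (1−w)·(32−9), i.e. w·115 = (1−w)·23.
So w/(1−w) = 23/115 = 0.2000, giving w = 23/(115+23) = 0.167.

w = 0.167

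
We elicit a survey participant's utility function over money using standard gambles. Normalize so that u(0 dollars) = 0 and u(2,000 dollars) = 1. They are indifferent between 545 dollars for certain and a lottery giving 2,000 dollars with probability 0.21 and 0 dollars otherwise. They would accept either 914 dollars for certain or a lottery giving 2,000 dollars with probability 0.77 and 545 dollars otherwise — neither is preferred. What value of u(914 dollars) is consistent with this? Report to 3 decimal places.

0.818

The first gamble pins u(545 dollars): it must equal 0.21·1 + 0.79·0 = 0.21.
The second indifference gives u(914 dollars) = 0.77·u(2,000 dollars) + 0.23·u(545 dollars) = 0.77·1.00 + 0.23·0.21 = 0.8183.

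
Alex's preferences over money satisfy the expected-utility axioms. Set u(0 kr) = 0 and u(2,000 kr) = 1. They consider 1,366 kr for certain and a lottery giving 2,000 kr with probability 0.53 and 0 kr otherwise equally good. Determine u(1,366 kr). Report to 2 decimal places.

0.53

By the standard-gamble method, u(1,366 kr) is just the indifference probability on the best outcome: 0.53.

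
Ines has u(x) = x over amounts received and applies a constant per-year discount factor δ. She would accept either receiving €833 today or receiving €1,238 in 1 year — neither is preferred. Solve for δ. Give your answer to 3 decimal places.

δ ≈ 0.673

Indifference means u(833) = δ · u(1238), so δ = u(833)/u(1238).
With u(x) = x: δ = 833/1238 = 0.67286.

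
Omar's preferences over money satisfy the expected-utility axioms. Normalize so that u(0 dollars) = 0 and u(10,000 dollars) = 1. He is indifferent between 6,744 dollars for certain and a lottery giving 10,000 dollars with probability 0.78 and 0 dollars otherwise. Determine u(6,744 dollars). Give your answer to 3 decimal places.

u(6,744 dollars) equals the lottery's expected utility: 0.78·1 + 0.22·0 = 0.78.

0.780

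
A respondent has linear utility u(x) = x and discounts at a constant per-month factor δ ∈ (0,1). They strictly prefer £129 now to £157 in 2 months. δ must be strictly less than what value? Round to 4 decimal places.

δ < 0.9065

The preference means 129 > δ^2·157.
Hence δ^2 < 129/157 = 0.82166, and x ↦ x^(1/2) is increasing on (0,∞).
δ < (129/157)^(1/2) ≈ 0.9065.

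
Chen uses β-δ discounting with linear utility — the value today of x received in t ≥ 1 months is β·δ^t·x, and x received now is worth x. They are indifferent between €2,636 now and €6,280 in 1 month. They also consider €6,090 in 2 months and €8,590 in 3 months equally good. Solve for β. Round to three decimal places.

Both payoffs in the second observation are in the future, so β drops out: δ^2·6090 = δ^3·8590 ⇒ δ = 6090/8590 = 0.70896.
The first indifference: 2636 = β·δ·6280, so β = 2636/(δ·6280) = 2636/(0.70896·6280) ≈ 0.592.

β ≈ 0.592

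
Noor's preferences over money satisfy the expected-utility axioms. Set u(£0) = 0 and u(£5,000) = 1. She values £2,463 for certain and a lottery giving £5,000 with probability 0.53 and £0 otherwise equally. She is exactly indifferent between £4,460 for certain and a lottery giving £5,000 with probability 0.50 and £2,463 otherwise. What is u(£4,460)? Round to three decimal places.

0.765

The first gamble pins u(£2,463): it must equal 0.53·1 + 0.47·0 = 0.53.
Then u(£4,460) = 0.50·u(£5,000) + 0.50·u(£2,463) = 0.50·1.00 + 0.50·0.53 = 0.7650.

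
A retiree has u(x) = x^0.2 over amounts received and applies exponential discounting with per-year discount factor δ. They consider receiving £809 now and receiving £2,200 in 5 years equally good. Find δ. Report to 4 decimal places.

δ ≈ 0.9608

Equating discounted utilities: u(809) = δ^5·u(2200) ⇒ δ^5 = u(809)/u(2200).
With u(x) = x^0.2: δ^5 = 809^0.2/2200^0.2 = (809/2200)^0.2 = 0.81866.
Taking the 5th root: δ = 0.81866^(1/5) ≈ 0.9608.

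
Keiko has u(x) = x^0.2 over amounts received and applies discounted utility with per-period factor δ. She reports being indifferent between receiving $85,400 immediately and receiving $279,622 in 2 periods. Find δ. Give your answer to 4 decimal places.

Equating discounted utilities: u(85400) = δ^2·u(279622) ⇒ δ^2 = u(85400)/u(279622).
With u(x) = x^0.2: δ^2 = 85400^0.2/279622^0.2 = (85400/279622)^0.2 = 0.78882.
Hence δ = (0.78882)^(1/2) = 0.888155.

δ ≈ 0.8882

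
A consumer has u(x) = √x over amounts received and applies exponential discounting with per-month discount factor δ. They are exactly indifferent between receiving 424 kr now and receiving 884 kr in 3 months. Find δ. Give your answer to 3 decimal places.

Indifference means u(424) = δ^3 · u(884), so δ^3 = u(424)/u(884).
Since u(x) = √x, δ^3 = √(424/884) = 0.69256.
Hence δ = (0.69256)^(1/3) = 0.88475.

δ ≈ 0.885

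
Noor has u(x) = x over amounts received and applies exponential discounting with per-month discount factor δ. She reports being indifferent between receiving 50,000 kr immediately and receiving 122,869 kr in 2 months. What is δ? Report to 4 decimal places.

The payoff in 2 months is discounted by δ^2, so u(50000) = δ^2·u(122869) and δ^2 = u(50000)/u(122869).
With u(x) = x: δ^2 = 50000/122869 = 0.40694.
Taking the square root: δ = 0.40694^(1/2) ≈ 0.6379.

δ ≈ 0.6379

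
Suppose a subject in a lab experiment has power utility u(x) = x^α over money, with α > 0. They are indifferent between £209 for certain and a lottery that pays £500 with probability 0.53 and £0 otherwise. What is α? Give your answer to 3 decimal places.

Since u(0) = 0, the lottery's EU is 0.53·500^α.
Setting u(209) equal to that: 209^α = 0.53·500^α ⇒ (209/500)^α = 0.53.
Taking logs: α·ln(209/500) = ln(0.53), so α = -0.634878 / -0.872274 ≈ 0.728.

α ≈ 0.728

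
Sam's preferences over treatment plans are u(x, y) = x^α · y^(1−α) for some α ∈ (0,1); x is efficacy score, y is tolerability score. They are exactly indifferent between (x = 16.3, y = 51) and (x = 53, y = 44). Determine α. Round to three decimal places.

α ≈ 0.111

The Cobb–Douglas utilities coincide, so 16.3^α·51^(1−α) = 53^α·44^(1−α).
(16.3/53)^α = (44/51)^(1−α); take logs: α·ln(16.3/53) = (1−α)·ln(44/51), i.e. α·-1.179127 = (1−α)·-0.147636.
Thus α·(-1.326763) = -0.147636, so α = -0.147636/-1.326763 ≈ 0.111.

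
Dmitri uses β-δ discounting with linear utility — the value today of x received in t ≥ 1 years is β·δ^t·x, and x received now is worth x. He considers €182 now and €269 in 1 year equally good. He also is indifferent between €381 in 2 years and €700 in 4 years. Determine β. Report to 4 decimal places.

The second indifference involves only future payoffs, so β cancels: β·δ^2·381 = β·δ^4·700, giving δ^2 = 381/700 = 0.54429, so δ = 0.73776.
The first indifference: 182 = β·δ·269, so β = 182/(δ·269) = 182/(0.73776·269) ≈ 0.9171.

β ≈ 0.9171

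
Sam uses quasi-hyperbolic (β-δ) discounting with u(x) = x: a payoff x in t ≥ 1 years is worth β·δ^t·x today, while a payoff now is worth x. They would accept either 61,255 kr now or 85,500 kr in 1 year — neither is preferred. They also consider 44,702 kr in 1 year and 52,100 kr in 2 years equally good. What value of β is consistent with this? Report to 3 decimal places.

β ≈ 0.835

The second indifference involves only future payoffs, so β cancels: β·δ^1·44702 = β·δ^2·52100, giving δ = 44702/52100 = 0.85800.
Substituting δ into 61255 = β·δ·85500: β = 61255/(73359.328) ≈ 0.835.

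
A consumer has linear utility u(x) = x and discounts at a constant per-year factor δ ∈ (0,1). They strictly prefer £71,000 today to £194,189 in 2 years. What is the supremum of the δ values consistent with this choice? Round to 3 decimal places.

Comparing present values: 71000 > δ^2·194189.
Dividing by 194189: δ^2 < 0.36562. Both sides are positive, so the square root keeps the direction.
δ < (71000/194189)^(1/2) ≈ 0.605.

δ < 0.605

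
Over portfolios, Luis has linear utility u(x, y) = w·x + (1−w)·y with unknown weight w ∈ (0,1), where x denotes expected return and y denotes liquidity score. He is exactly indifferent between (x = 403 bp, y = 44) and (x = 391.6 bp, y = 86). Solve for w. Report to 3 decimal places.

w = 0.787

Indifference: w·403 + (1−w)·44 = w·391.6 + (1−w)·86.
Collecting terms: w·11.4 = (1−w)·42.
The marginal rate of substitution is 42/11.4, so w = 42/(11.4+42) = 0.787.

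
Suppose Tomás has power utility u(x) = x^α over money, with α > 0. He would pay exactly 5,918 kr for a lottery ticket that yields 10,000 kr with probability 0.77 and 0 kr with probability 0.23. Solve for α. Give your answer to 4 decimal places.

EU(lottery) = 0.77·10000^α + 0.23·0 = 0.77·10000^α.
Indifference: 5918^α = 0.77·10000^α, so (5918/10000)^α = 0.77.
Take logs: α = ln 0.77 / ln(5918/10000) ≈ 0.498230.

α ≈ 0.4982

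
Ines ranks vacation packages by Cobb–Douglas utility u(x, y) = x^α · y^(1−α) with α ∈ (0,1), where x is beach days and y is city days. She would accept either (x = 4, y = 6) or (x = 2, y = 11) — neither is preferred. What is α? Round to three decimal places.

α ≈ 0.467

The Cobb–Douglas utilities coincide, so 4^α·6^(1−α) = 2^α·11^(1−α).
Rearrange to (4/2)^α = (11/6)^(1−α) and take logs: α·0.693147 = (1−α)·0.606136.
So α/(1−α) = (0.606136)/(0.693147) = 0.874470, and α = 0.874470/1.874470 ≈ 0.467.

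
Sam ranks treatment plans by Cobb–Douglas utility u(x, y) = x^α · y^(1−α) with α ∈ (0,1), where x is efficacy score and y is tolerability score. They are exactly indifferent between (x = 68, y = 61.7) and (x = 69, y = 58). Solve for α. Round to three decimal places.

Indifference: 68^α · 61.7^(1−α) = 69^α · 58^(1−α).
Rearrange to (68/69)^α = (58/61.7)^(1−α) and take logs: α·-0.014599 = (1−α)·-0.061841.
Thus α·(-0.076440) = -0.061841, so α = -0.061841/-0.076440 ≈ 0.809.

α ≈ 0.809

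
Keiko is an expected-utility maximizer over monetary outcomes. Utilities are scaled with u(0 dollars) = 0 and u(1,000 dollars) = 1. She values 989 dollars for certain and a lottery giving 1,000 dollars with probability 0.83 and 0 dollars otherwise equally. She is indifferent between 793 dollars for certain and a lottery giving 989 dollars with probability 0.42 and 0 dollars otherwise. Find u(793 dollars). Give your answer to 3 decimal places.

0.349

First, u(989 dollars) = 0.83·u(1,000 dollars) + 0.17·u(0 dollars) = 0.83.
Then u(793 dollars) = 0.42·u(989 dollars) + 0.58·u(0 dollars) = 0.42·0.83 + 0.58·0.00 = 0.3486.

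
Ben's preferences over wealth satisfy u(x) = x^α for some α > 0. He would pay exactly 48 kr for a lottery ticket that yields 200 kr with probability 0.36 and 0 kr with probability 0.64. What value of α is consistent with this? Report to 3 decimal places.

α ≈ 0.716

EU(lottery) = 0.36·200^α + 0.64·0 = 0.36·200^α.
Indifference: 48^α = 0.36·200^α, so (48/200)^α = 0.36.
α = ln(0.36) / ln(48/200) = -1.021651/-1.427116 ≈ 0.716.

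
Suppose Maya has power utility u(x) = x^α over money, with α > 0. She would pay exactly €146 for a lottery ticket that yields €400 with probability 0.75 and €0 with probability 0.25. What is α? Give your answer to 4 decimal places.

α ≈ 0.2854

Since u(0) = 0, the lottery's EU is 0.75·400^α.
Indifference: 146^α = 0.75·400^α, so (146/400)^α = 0.75.
Take logs: α = ln 0.75 / ln(146/400) ≈ 0.285439.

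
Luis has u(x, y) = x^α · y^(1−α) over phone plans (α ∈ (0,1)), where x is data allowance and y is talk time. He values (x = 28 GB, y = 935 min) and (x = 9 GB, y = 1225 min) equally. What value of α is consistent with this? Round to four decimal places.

α ≈ 0.1923

The Cobb–Douglas utilities coincide, so 28^α·935^(1−α) = 9^α·1225^(1−α).
Taking logs: α·ln 28 + (1−α)·ln 935 = α·ln 9 + (1−α)·ln 1225, i.e. α·1.1349799 = (1−α)·0.2701496.
With A = 1.1349799 and B = 0.2701496: α·A = (1−α)·B, so α = B/(A+B) = 0.2701496/1.4051295 ≈ 0.1923.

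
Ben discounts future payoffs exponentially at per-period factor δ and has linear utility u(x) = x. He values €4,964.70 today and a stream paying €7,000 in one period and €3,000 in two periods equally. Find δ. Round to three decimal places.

δ ≈ 0.570

Present value of the stream is 7000·δ + 3000·δ². Indifference gives 7000δ + 3000δ² = 4964.70.
So 3000δ² + 7000δ − 4964.70 = 0.
By the quadratic formula (taking the positive root), δ = (−7000 + √108576400.00) / 6000 ≈ 0.570.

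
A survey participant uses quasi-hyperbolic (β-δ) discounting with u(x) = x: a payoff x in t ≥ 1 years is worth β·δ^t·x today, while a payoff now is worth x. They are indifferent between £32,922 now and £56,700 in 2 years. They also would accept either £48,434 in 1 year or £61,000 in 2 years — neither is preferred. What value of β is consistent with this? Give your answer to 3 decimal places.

β ≈ 0.921

From the later pair, β·δ^1·48434 = β·δ^2·61000; dividing through, δ = 48434/61000 = 0.79400.
Substituting δ into 32922 = β·δ^2·56700: β = 32922/(35745.721) ≈ 0.921.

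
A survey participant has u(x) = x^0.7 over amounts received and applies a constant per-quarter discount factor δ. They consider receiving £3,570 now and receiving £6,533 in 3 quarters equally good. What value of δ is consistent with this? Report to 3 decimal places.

δ ≈ 0.868

Indifference means u(3570) = δ^3 · u(6533), so δ^3 = u(3570)/u(6533).
With u(x) = x^0.7: δ^3 = 3570^0.7/6533^0.7 = (3570/6533)^0.7 = 0.65507.
So δ = 0.65507^(1/3) ≈ 0.868.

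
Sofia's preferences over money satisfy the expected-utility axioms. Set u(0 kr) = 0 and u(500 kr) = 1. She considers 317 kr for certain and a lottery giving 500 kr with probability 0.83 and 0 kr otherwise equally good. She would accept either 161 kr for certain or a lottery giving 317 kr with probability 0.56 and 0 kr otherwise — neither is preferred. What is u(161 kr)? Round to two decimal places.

0.46

From the first indifference, u(317 kr) = 0.83·u(500 kr) + 0.17·u(0 kr) = 0.83·1 + 0.17·0 = 0.83.
Then u(161 kr) = 0.56·u(317 kr) + 0.44·u(0 kr) = 0.56·0.83 + 0.44·0.00 = 0.4648.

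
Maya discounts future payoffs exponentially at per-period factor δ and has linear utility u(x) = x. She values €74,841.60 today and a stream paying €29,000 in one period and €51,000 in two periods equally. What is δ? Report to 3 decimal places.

δ ≈ 0.960

The stream is worth 29000δ + 51000δ² today, so 29000δ + 51000δ² = 74841.60.
Rearranged: 51000δ² + 29000δ − 74841.60 = 0.
δ = (−29000 + √(29000² + 4·51000·74841.60)) / (2·51000) = (−29000 + √16108686400.00) / 102000 ≈ 0.960.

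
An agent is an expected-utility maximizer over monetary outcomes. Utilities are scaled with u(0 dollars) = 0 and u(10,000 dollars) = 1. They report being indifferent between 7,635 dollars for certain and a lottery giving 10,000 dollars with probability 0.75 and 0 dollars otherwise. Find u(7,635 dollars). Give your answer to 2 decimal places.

u(7,635 dollars) equals the lottery's expected utility: 0.75·1 + 0.25·0 = 0.75.

0.75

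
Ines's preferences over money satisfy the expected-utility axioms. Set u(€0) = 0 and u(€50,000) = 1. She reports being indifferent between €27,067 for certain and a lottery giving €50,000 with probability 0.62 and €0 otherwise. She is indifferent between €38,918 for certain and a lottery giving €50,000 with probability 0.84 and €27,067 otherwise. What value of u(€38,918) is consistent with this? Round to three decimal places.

First, u(€27,067) = 0.62·u(€50,000) + 0.38·u(€0) = 0.62.
Then u(€38,918) = 0.84·u(€50,000) + 0.16·u(€27,067) = 0.84·1.00 + 0.16·0.62 = 0.9392.

0.939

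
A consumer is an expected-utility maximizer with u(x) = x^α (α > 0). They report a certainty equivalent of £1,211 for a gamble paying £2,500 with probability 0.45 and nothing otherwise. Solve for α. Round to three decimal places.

Since u(0) = 0, the lottery's EU is 0.45·2500^α.
Equating: 1211^α = 0.45·2500^α, i.e. 0.4844^α = 0.45.
α = ln(0.45) / ln(1211/2500) = -0.798508/-0.724844 ≈ 1.102.

α ≈ 1.102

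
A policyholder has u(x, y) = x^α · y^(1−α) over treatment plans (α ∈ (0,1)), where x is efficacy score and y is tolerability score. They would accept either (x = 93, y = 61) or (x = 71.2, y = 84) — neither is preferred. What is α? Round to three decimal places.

Indifference: 93^α · 61^(1−α) = 71.2^α · 84^(1−α).
(93/71.2)^α = (84/61)^(1−α); take logs: α·ln(93/71.2) = (1−α)·ln(84/61), i.e. α·0.267107 = (1−α)·0.319943.
So α/(1−α) = (0.319943)/(0.267107) = 1.197808, and α = 1.197808/2.197808 ≈ 0.545.

α ≈ 0.545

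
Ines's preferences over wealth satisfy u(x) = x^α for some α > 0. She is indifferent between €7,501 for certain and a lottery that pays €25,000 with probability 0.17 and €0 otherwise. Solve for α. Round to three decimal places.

α ≈ 1.472

EU(lottery) = 0.17·25000^α + 0.83·0 = 0.17·25000^α.
Indifference: 7501^α = 0.17·25000^α, so (7501/25000)^α = 0.17.
α = ln(0.17) / ln(7501/25000) = -1.771957/-1.203839 ≈ 1.472.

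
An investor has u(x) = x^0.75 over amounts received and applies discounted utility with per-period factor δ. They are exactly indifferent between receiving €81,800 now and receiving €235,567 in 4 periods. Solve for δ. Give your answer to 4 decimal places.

Equating discounted utilities: u(81800) = δ^4·u(235567) ⇒ δ^4 = u(81800)/u(235567).
Since u(x) = x^0.75, δ^4 = (81800/235567)^0.75 = 0.34725^0.75 = 0.45235.
Taking the 4th root: δ = 0.45235^(1/4) ≈ 0.8201.

δ ≈ 0.8201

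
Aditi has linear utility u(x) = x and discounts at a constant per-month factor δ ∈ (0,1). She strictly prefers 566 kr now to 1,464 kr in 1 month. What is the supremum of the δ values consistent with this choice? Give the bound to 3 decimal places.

δ < 0.387

Comparing present values: 566 > δ·1464.
Dividing through by 1464 gives δ < 0.38661.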